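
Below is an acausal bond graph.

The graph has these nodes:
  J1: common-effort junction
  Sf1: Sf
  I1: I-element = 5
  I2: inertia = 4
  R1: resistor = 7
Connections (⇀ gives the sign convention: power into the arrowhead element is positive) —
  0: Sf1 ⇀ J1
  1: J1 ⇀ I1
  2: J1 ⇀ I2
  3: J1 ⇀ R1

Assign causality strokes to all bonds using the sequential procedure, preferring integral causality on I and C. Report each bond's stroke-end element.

b0 stroke→Sf1
b1 stroke→I1
b2 stroke→I2
b3 stroke→J1

#0 |Sf1  (Sf1 fixes flow; stroke at Sf1)
#1 |I1  (I1: I, integral causality)
#2 |I2  (I2 outputs flow p/I2)
#3 |J1  (J1: last free bond brings effort in)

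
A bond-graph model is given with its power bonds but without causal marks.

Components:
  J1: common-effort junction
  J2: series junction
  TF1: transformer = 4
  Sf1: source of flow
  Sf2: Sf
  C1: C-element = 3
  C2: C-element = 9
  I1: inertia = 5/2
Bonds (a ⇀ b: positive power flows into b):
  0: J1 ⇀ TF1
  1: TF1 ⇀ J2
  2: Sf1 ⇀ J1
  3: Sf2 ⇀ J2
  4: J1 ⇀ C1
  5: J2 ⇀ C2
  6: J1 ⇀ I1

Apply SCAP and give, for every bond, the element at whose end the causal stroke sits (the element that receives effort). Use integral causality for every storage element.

b0 →TF1
b1 →J2
b2 →Sf1
b3 →Sf2
b4 →J1
b5 →J2
b6 →I1

β2 stroke→Sf1  (source Sf1 imposes f)
β3 stroke→Sf2  (Sf2 fixes flow; stroke at Sf2)
β1 stroke→J2  (common-f at J2 fixed by 3)
β5 stroke→J2  (1-jn J2 has f-setter on 3)
β0 stroke→TF1  (TF1: transformer flips bond 1)
β4 stroke→J1  (C1: C, integral causality)
β6 stroke→I1  (J1: bond 4 brought effort, rest push out)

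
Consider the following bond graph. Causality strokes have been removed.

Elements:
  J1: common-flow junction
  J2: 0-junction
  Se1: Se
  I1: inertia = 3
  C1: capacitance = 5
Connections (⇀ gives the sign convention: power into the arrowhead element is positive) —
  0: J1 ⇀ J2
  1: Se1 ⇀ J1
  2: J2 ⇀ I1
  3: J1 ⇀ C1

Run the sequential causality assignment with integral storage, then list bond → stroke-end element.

b0 |J2
b1 |J1
b2 |I1
b3 |J1

b1 stroke at J1  (Se1 (Se) sets effort on bond)
b2 stroke at I1  (I1: I, integral causality)
b0 stroke at J2  (only one effort-in slot at J2)
b3 stroke at J1  (common-f at J1 fixed by 0)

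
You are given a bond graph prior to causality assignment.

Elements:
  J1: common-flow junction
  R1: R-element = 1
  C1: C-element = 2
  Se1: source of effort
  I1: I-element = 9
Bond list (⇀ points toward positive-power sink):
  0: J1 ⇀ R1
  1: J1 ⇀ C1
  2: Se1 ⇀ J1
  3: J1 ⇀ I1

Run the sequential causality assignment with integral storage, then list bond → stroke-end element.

β0 stroke→J1
β1 stroke→J1
β2 stroke→J1
β3 stroke→I1

bond 2 stroke→J1  (source Se1 imposes e)
bond 1 stroke→J1  (C1: C, integral causality)
bond 3 stroke→I1  (I1 integral (f out))
bond 0 stroke→J1  (J1: bond 3 brought flow, rest push out)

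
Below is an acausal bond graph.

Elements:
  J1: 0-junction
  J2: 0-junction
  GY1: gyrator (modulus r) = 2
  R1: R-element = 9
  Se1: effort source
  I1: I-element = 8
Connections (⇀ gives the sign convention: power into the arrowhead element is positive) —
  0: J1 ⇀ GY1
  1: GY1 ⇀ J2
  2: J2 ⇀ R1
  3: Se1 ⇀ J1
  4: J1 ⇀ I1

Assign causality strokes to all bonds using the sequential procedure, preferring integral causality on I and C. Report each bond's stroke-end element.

bond 3 stroke at J1  (Se1: effort source, stroke at far end)
bond 0 stroke at GY1  (J1 effort already set via bond 3)
bond 4 stroke at I1  (J1: bond 3 brought effort, rest push out)
bond 1 stroke at GY1  (GY1 both-in/both-out from 0)
bond 2 stroke at J2  (J2: last free bond brings effort in)

β0 |GY1
β1 |GY1
β2 |J2
β3 |J1
β4 |I1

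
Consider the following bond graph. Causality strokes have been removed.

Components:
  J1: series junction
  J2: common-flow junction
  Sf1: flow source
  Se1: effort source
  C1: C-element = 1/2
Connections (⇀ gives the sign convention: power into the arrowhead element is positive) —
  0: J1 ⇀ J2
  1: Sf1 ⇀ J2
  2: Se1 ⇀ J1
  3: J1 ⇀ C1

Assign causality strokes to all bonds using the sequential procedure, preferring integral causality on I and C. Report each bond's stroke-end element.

β0 stroke→J2
β1 stroke→Sf1
β2 stroke→J1
β3 stroke→J1

bond 1 stroke at Sf1  (Sf1 fixes flow; stroke at Sf1)
bond 2 stroke at J1  (Se1 fixes effort; stroke away)
bond 0 stroke at J2  (J2: bond 1 brought flow, rest push out)
bond 3 stroke at J1  (common-f at J1 fixed by 0)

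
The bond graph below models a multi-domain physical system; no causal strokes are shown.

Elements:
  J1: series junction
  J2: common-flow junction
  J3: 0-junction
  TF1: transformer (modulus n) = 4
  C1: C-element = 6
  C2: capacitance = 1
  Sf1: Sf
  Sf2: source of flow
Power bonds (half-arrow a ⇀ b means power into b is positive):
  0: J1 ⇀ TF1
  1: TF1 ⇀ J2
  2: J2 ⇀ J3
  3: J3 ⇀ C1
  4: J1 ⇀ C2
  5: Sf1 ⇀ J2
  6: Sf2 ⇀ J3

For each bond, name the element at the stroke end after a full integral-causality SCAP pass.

bond 5 |Sf1  (Sf1 fixes flow; stroke at Sf1)
bond 6 |Sf2  (Sf2 (Sf) sets flow on bond)
bond 1 |J2  (1-jn J2 has f-setter on 5)
bond 2 |J2  (1-jn J2 has f-setter on 5)
bond 3 |J3  (J3: last free bond brings effort in)
bond 0 |TF1  (TF1 one-in-one-out from 1)
bond 4 |J1  (1-jn J1 has f-setter on 0)

bond 0 |TF1
bond 1 |J2
bond 2 |J2
bond 3 |J3
bond 4 |J1
bond 5 |Sf1
bond 6 |Sf2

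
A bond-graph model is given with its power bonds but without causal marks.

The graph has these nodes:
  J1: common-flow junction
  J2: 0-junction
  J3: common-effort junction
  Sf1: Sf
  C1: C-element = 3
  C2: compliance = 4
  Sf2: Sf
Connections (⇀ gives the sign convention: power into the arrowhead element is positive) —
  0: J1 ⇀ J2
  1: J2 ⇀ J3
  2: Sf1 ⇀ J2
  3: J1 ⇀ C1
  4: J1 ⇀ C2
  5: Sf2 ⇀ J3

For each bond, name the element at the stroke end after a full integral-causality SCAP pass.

#0 →J2
#1 →J3
#2 →Sf1
#3 →J1
#4 →J1
#5 →Sf2

β2 |Sf1  (Sf1 (Sf) sets flow on bond)
β5 |Sf2  (source Sf2 imposes f)
β1 |J3  (J3 needs exactly one e-in)
β0 |J2  (closing 0-jn rule on J2)
β3 |J1  (J1 flow already set via bond 0)
β4 |J1  (common-f at J1 fixed by 0)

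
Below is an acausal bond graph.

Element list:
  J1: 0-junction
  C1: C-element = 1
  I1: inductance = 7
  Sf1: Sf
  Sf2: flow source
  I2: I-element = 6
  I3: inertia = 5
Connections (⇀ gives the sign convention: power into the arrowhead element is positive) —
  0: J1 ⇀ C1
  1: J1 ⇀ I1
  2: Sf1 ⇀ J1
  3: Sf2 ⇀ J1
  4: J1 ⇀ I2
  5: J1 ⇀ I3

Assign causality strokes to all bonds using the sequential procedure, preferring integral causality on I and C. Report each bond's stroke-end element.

b2 stroke at Sf1  (source Sf1 imposes f)
b3 stroke at Sf2  (Sf2: flow source, stroke at near end)
b0 stroke at J1  (C1: C, integral causality)
b1 stroke at I1  (J1 effort already set via bond 0)
b4 stroke at I2  (J1: bond 0 brought effort, rest push out)
b5 stroke at I3  (0-jn J1 has e-setter on 0)

β0 stroke→J1
β1 stroke→I1
β2 stroke→Sf1
β3 stroke→Sf2
β4 stroke→I2
β5 stroke→I3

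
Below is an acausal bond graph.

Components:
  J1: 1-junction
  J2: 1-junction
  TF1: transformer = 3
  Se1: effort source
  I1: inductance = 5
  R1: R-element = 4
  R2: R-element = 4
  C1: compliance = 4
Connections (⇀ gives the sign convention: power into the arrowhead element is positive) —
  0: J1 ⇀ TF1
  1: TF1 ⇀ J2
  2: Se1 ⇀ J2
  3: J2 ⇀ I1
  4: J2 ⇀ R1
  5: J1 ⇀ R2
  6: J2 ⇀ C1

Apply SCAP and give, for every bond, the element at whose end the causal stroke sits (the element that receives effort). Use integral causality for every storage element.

#0 stroke→TF1
#1 stroke→J2
#2 stroke→J2
#3 stroke→I1
#4 stroke→J2
#5 stroke→J1
#6 stroke→J2

b2 stroke at J2  (source Se1 imposes e)
b3 stroke at I1  (I1: I, integral causality)
b1 stroke at J2  (common-f at J2 fixed by 3)
b4 stroke at J2  (common-f at J2 fixed by 3)
b6 stroke at J2  (common-f at J2 fixed by 3)
b0 stroke at TF1  (TF TF1: opposite of bond 1)
b5 stroke at J1  (1-jn J1 has f-setter on 0)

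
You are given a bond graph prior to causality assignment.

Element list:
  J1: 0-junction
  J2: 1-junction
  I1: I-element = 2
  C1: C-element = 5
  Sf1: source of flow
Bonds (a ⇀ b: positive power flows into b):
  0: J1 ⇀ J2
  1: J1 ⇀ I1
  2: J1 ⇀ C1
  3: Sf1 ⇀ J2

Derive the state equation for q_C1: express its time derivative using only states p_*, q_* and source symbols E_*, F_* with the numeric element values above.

dq_C1/dt = -F_Sf1 - p_I1/2

b3 stroke at Sf1  (source Sf1 imposes f)
b0 stroke at J2  (common-f at J2 fixed by 3)
b1 stroke at I1  (I1 outputs flow p/I1)
b2 stroke at J1  (closing 0-jn rule on J1)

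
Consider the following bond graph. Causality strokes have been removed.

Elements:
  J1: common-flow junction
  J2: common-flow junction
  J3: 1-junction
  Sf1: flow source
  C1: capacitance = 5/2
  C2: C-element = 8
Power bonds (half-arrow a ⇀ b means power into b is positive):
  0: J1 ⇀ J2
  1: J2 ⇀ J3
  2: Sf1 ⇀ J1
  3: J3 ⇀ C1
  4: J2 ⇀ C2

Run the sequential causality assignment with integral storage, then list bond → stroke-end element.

b0 stroke→J1
b1 stroke→J2
b2 stroke→Sf1
b3 stroke→J3
b4 stroke→J2

#2 stroke at Sf1  (Sf1 (Sf) sets flow on bond)
#0 stroke at J1  (J1: bond 2 brought flow, rest push out)
#1 stroke at J2  (common-f at J2 fixed by 0)
#4 stroke at J2  (common-f at J2 fixed by 0)
#3 stroke at J3  (1-jn J3 has f-setter on 1)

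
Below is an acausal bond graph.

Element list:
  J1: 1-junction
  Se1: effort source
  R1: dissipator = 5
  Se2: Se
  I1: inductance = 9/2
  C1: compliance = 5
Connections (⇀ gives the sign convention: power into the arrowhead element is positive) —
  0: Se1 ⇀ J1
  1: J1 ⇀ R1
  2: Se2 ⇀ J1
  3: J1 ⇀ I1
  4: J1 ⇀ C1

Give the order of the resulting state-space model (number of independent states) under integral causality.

#0 stroke at J1  (Se1 fixes effort; stroke away)
#2 stroke at J1  (Se2: effort source, stroke at far end)
#3 stroke at I1  (prefer integral on I1)
#1 stroke at J1  (1-jn J1 has f-setter on 3)
#4 stroke at J1  (J1 flow already set via bond 3)

2  (C1, I1 all integral)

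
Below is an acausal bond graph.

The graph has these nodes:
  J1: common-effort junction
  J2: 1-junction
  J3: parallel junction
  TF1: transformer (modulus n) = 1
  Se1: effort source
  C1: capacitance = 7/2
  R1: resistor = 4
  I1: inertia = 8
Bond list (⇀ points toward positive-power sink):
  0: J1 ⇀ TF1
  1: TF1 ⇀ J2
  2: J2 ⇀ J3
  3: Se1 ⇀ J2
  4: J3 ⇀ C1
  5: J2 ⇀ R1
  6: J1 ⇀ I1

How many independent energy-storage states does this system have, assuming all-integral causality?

2  (C1, I1 all integral)

bond 3 |J2  (Se1 (Se) sets effort on bond)
bond 4 |J3  (C1 integral (e out))
bond 2 |J2  (0-jn J3 has e-setter on 4)
bond 6 |I1  (I1: I, integral causality)
bond 0 |J1  (J1 needs exactly one e-in)
bond 1 |TF1  (TF TF1: opposite of bond 0)
bond 5 |J2  (J2: bond 1 brought flow, rest push out)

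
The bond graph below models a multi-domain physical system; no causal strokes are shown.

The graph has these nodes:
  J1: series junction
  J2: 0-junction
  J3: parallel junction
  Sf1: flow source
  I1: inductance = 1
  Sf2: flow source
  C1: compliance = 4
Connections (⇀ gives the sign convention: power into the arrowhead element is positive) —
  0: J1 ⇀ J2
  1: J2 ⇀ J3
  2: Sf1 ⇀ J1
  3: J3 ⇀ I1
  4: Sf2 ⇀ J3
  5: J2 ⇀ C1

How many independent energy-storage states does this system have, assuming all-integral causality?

2  (C1, I1 all integral)

b2 stroke→Sf1  (Sf1 fixes flow; stroke at Sf1)
b4 stroke→Sf2  (Sf2 fixes flow; stroke at Sf2)
b0 stroke→J1  (J1: bond 2 brought flow, rest push out)
b3 stroke→I1  (I1 outputs flow p/I1)
b1 stroke→J3  (closing 0-jn rule on J3)
b5 stroke→J2  (J2: last free bond brings effort in)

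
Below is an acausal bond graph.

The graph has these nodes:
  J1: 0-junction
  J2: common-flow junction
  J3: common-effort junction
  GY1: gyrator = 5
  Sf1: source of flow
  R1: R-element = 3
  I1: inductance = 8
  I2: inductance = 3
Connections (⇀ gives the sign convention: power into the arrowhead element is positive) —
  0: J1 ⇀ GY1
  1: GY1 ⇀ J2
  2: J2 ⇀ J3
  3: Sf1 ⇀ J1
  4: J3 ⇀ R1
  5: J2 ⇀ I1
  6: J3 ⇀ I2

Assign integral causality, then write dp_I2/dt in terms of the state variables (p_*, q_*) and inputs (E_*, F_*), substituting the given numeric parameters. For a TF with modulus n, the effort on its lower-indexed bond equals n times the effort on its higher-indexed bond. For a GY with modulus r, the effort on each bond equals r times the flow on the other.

dp_I2/dt = 3*p_I1/8 - p_I2

bond 3 →Sf1  (Sf1: flow source, stroke at near end)
bond 0 →J1  (only one effort-in slot at J1)
bond 1 →J2  (GY1: gyrator matches bond 0)
bond 5 →I1  (I1: I, integral causality)
bond 2 →J2  (common-f at J2 fixed by 5)
bond 6 →I2  (I2 outputs flow p/I2)
bond 4 →J3  (closing 0-jn rule on J3)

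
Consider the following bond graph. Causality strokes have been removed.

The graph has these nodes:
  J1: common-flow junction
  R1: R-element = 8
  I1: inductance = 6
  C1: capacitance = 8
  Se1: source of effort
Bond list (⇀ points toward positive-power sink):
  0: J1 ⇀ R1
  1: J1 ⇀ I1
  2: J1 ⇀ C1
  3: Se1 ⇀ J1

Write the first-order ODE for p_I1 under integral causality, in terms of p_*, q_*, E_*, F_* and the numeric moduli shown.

dp_I1/dt = E_Se1 - 4*p_I1/3 - q_C1/8

β3 stroke→J1  (source Se1 imposes e)
β1 stroke→I1  (I1: I, integral causality)
β0 stroke→J1  (common-f at J1 fixed by 1)
β2 stroke→J1  (J1 flow already set via bond 1)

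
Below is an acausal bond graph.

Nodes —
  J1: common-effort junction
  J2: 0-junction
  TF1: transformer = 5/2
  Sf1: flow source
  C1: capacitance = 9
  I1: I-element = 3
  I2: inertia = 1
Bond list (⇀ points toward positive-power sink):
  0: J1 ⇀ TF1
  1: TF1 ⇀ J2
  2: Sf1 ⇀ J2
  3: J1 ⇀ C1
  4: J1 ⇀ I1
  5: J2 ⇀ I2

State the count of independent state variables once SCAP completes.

β2 →Sf1  (Sf1: flow source, stroke at near end)
β3 →J1  (prefer integral on C1)
β0 →TF1  (J1 effort already set via bond 3)
β4 →I1  (common-e at J1 fixed by 3)
β1 →J2  (TF1 one-in-one-out from 0)
β5 →I2  (J2 effort already set via bond 1)

3  (C1, I1, I2 all integral)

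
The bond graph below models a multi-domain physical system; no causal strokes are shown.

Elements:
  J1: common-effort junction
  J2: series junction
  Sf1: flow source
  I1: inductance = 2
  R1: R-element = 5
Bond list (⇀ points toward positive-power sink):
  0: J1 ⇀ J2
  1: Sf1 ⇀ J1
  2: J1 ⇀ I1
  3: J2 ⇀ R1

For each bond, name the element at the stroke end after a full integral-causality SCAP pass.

bond 0 →J1
bond 1 →Sf1
bond 2 →I1
bond 3 →J2

β1 →Sf1  (Sf1 fixes flow; stroke at Sf1)
β2 →I1  (I1: I, integral causality)
β0 →J1  (closing 0-jn rule on J1)
β3 →J2  (1-jn J2 has f-setter on 0)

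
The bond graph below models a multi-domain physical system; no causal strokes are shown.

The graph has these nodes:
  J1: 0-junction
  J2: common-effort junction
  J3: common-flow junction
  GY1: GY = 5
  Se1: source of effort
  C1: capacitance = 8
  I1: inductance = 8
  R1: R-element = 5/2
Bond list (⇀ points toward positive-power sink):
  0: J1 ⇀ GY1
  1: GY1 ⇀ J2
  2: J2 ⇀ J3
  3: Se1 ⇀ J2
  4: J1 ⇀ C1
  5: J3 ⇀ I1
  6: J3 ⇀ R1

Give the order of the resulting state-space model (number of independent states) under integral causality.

2  (C1, I1 all integral)

#3 stroke at J2  (Se1 (Se) sets effort on bond)
#1 stroke at GY1  (J2: bond 3 brought effort, rest push out)
#2 stroke at J3  (common-e at J2 fixed by 3)
#0 stroke at GY1  (GY1: gyrator matches bond 1)
#4 stroke at J1  (only one effort-in slot at J1)
#5 stroke at I1  (prefer integral on I1)
#6 stroke at J3  (J3: bond 5 brought flow, rest push out)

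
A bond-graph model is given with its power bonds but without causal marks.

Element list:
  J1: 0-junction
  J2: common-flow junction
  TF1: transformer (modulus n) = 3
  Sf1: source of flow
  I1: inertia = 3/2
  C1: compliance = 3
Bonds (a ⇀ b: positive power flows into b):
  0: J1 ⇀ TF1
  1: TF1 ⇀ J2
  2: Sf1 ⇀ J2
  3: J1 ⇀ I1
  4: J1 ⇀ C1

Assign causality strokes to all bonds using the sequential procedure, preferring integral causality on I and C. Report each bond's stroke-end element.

#0 |TF1
#1 |J2
#2 |Sf1
#3 |I1
#4 |J1

β2 |Sf1  (Sf1 fixes flow; stroke at Sf1)
β1 |J2  (1-jn J2 has f-setter on 2)
β0 |TF1  (TF1: transformer flips bond 1)
β3 |I1  (prefer integral on I1)
β4 |J1  (closing 0-jn rule on J1)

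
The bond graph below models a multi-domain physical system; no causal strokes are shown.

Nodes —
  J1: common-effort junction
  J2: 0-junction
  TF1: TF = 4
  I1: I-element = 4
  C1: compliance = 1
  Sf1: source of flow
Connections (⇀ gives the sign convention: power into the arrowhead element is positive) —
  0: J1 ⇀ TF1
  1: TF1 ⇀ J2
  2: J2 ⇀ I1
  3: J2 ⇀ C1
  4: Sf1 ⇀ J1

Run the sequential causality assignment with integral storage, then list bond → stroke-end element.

β0 →J1
β1 →TF1
β2 →I1
β3 →J2
β4 →Sf1

β4 stroke at Sf1  (source Sf1 imposes f)
β0 stroke at J1  (J1 needs exactly one e-in)
β1 stroke at TF1  (TF1 one-in-one-out from 0)
β2 stroke at I1  (I1 outputs flow p/I1)
β3 stroke at J2  (only one effort-in slot at J2)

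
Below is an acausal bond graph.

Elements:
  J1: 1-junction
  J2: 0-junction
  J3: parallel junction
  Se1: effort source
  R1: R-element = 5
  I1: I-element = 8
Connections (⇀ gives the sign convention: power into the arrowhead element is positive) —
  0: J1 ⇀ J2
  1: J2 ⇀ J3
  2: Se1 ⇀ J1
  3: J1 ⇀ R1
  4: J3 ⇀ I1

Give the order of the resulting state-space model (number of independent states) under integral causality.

1  (I1 all integral)

b2 |J1  (Se1: effort source, stroke at far end)
b4 |I1  (I1: I, integral causality)
b1 |J3  (J3 needs exactly one e-in)
b0 |J2  (closing 0-jn rule on J2)
b3 |J1  (J1 flow already set via bond 0)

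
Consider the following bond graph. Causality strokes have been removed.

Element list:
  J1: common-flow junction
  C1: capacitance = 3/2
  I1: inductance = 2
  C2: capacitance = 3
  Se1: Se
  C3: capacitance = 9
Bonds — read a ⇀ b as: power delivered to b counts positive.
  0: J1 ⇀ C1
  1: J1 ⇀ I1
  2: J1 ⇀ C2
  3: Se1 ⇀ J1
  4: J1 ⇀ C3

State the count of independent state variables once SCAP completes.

β3 →J1  (source Se1 imposes e)
β0 →J1  (C1 outputs effort q/C1)
β1 →I1  (prefer integral on I1)
β2 →J1  (J1: bond 1 brought flow, rest push out)
β4 →J1  (common-f at J1 fixed by 1)

4  (C1, C2, C3, I1 all integral)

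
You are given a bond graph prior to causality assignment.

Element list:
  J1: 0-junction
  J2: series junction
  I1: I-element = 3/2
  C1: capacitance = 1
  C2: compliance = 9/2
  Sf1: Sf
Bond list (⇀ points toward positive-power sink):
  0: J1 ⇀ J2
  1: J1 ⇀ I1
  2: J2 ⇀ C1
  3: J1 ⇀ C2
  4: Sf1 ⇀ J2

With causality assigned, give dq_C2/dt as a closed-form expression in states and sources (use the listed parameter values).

#4 →Sf1  (Sf1: flow source, stroke at near end)
#0 →J2  (common-f at J2 fixed by 4)
#2 →J2  (J2 flow already set via bond 4)
#1 →I1  (I1 outputs flow p/I1)
#3 →J1  (closing 0-jn rule on J1)

dq_C2/dt = -F_Sf1 - 2*p_I1/3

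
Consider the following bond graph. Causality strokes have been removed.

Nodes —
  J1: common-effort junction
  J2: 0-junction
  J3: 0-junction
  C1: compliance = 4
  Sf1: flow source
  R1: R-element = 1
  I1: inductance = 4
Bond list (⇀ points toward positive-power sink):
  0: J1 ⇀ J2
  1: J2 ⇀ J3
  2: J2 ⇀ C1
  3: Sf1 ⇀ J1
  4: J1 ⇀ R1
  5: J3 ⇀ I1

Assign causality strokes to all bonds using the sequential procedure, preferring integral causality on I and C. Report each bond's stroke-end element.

b0 stroke at J1
b1 stroke at J3
b2 stroke at J2
b3 stroke at Sf1
b4 stroke at R1
b5 stroke at I1

b3 stroke→Sf1  (Sf1 (Sf) sets flow on bond)
b2 stroke→J2  (C1 integral (e out))
b0 stroke→J1  (0-jn J2 has e-setter on 2)
b1 stroke→J3  (0-jn J2 has e-setter on 2)
b5 stroke→I1  (J3: bond 1 brought effort, rest push out)
b4 stroke→R1  (J1 effort already set via bond 0)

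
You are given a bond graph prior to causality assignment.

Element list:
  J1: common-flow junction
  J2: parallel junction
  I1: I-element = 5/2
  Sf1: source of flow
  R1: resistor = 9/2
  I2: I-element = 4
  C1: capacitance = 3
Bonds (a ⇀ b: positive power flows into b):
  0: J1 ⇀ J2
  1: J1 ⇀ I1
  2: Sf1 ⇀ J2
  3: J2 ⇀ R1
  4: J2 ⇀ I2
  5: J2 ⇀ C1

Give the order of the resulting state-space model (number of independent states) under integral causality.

3  (C1, I1, I2 all integral)

β2 →Sf1  (Sf1 fixes flow; stroke at Sf1)
β1 →I1  (I1 outputs flow p/I1)
β0 →J1  (common-f at J1 fixed by 1)
β4 →I2  (I2 integral (f out))
β5 →J2  (C1 outputs effort q/C1)
β3 →R1  (common-e at J2 fixed by 5)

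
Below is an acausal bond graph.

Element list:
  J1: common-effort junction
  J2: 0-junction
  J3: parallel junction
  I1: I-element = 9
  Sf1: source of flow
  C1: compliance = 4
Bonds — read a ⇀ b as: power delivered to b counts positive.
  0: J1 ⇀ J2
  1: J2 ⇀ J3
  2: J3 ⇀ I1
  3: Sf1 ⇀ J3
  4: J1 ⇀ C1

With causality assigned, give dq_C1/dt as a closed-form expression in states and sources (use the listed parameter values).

dq_C1/dt = F_Sf1 - p_I1/9

b3 |Sf1  (Sf1: flow source, stroke at near end)
b2 |I1  (I1: I, integral causality)
b1 |J3  (closing 0-jn rule on J3)
b0 |J2  (J2: last free bond brings effort in)
b4 |J1  (closing 0-jn rule on J1)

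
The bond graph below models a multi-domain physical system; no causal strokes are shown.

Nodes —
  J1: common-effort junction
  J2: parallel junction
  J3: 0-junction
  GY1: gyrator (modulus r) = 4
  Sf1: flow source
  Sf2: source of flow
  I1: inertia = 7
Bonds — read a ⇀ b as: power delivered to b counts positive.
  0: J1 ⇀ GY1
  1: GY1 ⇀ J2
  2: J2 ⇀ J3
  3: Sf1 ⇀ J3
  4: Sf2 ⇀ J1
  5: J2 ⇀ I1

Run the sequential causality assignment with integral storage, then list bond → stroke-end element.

#3 →Sf1  (Sf1: flow source, stroke at near end)
#4 →Sf2  (source Sf2 imposes f)
#0 →J1  (J1: last free bond brings effort in)
#2 →J3  (J3: last free bond brings effort in)
#1 →J2  (GY1 both-in/both-out from 0)
#5 →I1  (0-jn J2 has e-setter on 1)

b0 →J1
b1 →J2
b2 →J3
b3 →Sf1
b4 →Sf2
b5 →I1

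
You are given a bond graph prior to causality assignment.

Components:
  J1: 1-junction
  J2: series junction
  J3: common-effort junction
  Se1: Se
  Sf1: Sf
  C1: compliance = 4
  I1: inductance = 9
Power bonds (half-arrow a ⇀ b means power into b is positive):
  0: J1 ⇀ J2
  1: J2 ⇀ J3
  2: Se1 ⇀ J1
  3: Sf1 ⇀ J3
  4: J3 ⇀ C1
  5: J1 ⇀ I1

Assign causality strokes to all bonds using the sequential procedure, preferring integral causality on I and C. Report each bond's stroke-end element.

bond 2 stroke→J1  (source Se1 imposes e)
bond 3 stroke→Sf1  (source Sf1 imposes f)
bond 4 stroke→J3  (C1 integral (e out))
bond 1 stroke→J2  (J3: bond 4 brought effort, rest push out)
bond 0 stroke→J1  (J2: last free bond brings flow in)
bond 5 stroke→I1  (only one flow-in slot at J1)

β0 |J1
β1 |J2
β2 |J1
β3 |Sf1
β4 |J3
β5 |I1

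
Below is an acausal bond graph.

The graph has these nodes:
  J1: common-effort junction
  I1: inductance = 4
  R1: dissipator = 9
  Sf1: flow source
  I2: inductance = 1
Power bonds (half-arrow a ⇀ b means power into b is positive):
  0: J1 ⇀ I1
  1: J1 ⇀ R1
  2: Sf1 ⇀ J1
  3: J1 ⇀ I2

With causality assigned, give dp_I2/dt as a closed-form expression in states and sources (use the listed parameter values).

dp_I2/dt = 9*F_Sf1 - 9*p_I1/4 - 9*p_I2

b2 →Sf1  (Sf1 (Sf) sets flow on bond)
b0 →I1  (prefer integral on I1)
b3 →I2  (I2 outputs flow p/I2)
b1 →J1  (closing 0-jn rule on J1)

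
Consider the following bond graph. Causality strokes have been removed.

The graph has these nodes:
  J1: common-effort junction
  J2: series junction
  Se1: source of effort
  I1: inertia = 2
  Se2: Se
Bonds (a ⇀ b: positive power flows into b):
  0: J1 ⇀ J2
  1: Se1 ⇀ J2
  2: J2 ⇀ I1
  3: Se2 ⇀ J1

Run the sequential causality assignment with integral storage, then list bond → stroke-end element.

#1 stroke at J2  (Se1: effort source, stroke at far end)
#3 stroke at J1  (Se2 (Se) sets effort on bond)
#0 stroke at J2  (J1: bond 3 brought effort, rest push out)
#2 stroke at I1  (J2: last free bond brings flow in)

bond 0 |J2
bond 1 |J2
bond 2 |I1
bond 3 |J1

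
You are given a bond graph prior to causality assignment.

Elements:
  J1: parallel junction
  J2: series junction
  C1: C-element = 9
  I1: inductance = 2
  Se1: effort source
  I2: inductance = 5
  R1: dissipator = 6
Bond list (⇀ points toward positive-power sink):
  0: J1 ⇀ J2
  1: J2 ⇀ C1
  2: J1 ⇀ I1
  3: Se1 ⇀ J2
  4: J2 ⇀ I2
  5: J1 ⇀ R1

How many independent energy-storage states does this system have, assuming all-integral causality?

3  (C1, I1, I2 all integral)

bond 3 →J2  (source Se1 imposes e)
bond 1 →J2  (C1: C, integral causality)
bond 2 →I1  (I1 integral (f out))
bond 4 →I2  (prefer integral on I2)
bond 0 →J2  (1-jn J2 has f-setter on 4)
bond 5 →J1  (J1: last free bond brings effort in)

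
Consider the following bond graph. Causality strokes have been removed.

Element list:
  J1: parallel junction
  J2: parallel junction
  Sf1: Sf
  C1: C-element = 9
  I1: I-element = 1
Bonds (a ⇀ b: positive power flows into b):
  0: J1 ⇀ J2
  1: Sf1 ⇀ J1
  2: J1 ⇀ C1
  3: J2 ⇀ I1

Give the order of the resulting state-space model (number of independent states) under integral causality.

b1 stroke at Sf1  (Sf1 fixes flow; stroke at Sf1)
b2 stroke at J1  (prefer integral on C1)
b0 stroke at J2  (J1: bond 2 brought effort, rest push out)
b3 stroke at I1  (0-jn J2 has e-setter on 0)

2  (C1, I1 all integral)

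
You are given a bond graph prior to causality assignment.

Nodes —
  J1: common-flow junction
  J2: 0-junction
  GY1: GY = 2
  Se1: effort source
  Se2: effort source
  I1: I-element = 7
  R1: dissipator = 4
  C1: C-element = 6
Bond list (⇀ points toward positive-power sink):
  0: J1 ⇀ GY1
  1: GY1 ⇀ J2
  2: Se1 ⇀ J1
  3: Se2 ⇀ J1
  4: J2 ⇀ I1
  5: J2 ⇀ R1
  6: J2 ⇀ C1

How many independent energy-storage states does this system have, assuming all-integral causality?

#2 stroke at J1  (Se1 (Se) sets effort on bond)
#3 stroke at J1  (source Se2 imposes e)
#0 stroke at GY1  (closing 1-jn rule on J1)
#1 stroke at GY1  (GY1 both-in/both-out from 0)
#4 stroke at I1  (I1 integral (f out))
#6 stroke at J2  (C1: C, integral causality)
#5 stroke at R1  (0-jn J2 has e-setter on 6)

2  (C1, I1 all integral)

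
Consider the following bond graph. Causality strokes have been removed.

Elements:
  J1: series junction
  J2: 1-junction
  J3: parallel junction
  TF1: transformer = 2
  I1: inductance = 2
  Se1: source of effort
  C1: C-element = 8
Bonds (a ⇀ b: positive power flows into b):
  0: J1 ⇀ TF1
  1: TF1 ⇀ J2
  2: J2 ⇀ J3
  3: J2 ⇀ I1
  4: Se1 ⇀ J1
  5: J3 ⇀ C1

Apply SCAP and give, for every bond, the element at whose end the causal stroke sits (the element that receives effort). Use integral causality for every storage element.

bond 0 →TF1
bond 1 →J2
bond 2 →J2
bond 3 →I1
bond 4 →J1
bond 5 →J3

b4 →J1  (source Se1 imposes e)
b0 →TF1  (J1: last free bond brings flow in)
b1 →J2  (TF TF1: opposite of bond 0)
b3 →I1  (I1: I, integral causality)
b2 →J2  (J2 flow already set via bond 3)
b5 →J3  (closing 0-jn rule on J3)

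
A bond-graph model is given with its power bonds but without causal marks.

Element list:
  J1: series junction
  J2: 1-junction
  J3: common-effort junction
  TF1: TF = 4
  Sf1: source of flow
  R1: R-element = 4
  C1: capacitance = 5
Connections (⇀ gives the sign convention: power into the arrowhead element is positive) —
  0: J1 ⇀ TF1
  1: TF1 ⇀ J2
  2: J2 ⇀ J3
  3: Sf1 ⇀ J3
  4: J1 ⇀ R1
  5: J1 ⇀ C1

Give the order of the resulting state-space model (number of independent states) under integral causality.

bond 3 →Sf1  (Sf1 (Sf) sets flow on bond)
bond 2 →J3  (J3 needs exactly one e-in)
bond 1 →J2  (common-f at J2 fixed by 2)
bond 0 →TF1  (through TF1, causality passes straight; one stroke at TF1)
bond 4 →J1  (1-jn J1 has f-setter on 0)
bond 5 →J1  (J1 flow already set via bond 0)

1  (C1 all integral)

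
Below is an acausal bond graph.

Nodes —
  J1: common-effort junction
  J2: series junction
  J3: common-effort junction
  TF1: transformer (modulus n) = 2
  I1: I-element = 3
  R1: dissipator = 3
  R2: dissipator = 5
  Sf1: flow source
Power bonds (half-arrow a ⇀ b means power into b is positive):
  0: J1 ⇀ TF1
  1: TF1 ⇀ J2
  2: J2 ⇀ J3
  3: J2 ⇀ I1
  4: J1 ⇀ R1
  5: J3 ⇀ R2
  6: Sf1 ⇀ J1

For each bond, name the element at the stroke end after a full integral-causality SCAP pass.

b0 →TF1
b1 →J2
b2 →J2
b3 →I1
b4 →J1
b5 →J3
b6 →Sf1

bond 6 →Sf1  (Sf1 (Sf) sets flow on bond)
bond 3 →I1  (I1 integral (f out))
bond 1 →J2  (common-f at J2 fixed by 3)
bond 2 →J2  (J2: bond 3 brought flow, rest push out)
bond 5 →J3  (J3: last free bond brings effort in)
bond 0 →TF1  (TF1: transformer flips bond 1)
bond 4 →J1  (closing 0-jn rule on J1)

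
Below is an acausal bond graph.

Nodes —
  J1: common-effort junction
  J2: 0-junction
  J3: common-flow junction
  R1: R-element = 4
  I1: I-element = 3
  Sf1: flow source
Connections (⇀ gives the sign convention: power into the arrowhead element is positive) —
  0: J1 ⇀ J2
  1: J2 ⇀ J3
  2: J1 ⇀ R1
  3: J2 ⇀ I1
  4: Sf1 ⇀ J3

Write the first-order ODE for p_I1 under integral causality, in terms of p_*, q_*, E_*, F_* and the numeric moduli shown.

#4 |Sf1  (Sf1 fixes flow; stroke at Sf1)
#1 |J3  (1-jn J3 has f-setter on 4)
#3 |I1  (I1 integral (f out))
#0 |J2  (closing 0-jn rule on J2)
#2 |J1  (J1 needs exactly one e-in)

dp_I1/dt = -4*F_Sf1 - 4*p_I1/3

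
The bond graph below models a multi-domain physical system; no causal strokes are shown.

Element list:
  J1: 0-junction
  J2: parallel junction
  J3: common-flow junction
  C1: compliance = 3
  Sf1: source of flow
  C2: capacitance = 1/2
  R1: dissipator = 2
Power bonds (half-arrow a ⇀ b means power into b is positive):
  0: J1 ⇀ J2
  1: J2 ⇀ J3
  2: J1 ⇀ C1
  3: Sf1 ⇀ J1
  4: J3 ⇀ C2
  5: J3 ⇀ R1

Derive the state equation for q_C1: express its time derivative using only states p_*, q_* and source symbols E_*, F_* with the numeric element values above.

dq_C1/dt = F_Sf1 - q_C1/6 + q_C2

#3 stroke→Sf1  (source Sf1 imposes f)
#2 stroke→J1  (C1: C, integral causality)
#0 stroke→J2  (0-jn J1 has e-setter on 2)
#1 stroke→J3  (0-jn J2 has e-setter on 0)
#4 stroke→J3  (C2 outputs effort q/C2)
#5 stroke→R1  (only one flow-in slot at J3)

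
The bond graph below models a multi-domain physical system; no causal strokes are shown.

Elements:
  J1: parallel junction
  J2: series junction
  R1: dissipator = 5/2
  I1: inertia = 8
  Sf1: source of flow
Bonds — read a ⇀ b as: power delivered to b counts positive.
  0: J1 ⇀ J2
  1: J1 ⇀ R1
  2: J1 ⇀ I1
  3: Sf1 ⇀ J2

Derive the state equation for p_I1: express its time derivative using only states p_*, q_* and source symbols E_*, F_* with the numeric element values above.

dp_I1/dt = -5*F_Sf1/2 - 5*p_I1/16

#3 →Sf1  (Sf1 (Sf) sets flow on bond)
#0 →J2  (common-f at J2 fixed by 3)
#2 →I1  (I1 integral (f out))
#1 →J1  (J1: last free bond brings effort in)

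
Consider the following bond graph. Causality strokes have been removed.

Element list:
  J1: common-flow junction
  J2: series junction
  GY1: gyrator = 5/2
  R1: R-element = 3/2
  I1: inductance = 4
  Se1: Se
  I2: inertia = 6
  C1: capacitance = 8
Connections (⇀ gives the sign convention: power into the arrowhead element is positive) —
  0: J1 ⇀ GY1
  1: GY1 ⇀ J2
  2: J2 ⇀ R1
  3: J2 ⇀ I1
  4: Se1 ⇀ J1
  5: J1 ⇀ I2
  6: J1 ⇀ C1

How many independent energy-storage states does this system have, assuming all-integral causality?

3  (C1, I1, I2 all integral)

b4 →J1  (Se1 (Se) sets effort on bond)
b3 →I1  (I1 integral (f out))
b1 →J2  (common-f at J2 fixed by 3)
b2 →J2  (common-f at J2 fixed by 3)
b0 →J1  (through GY1, causality inverts; strokes same side of GY1)
b5 →I2  (I2 outputs flow p/I2)
b6 →J1  (common-f at J1 fixed by 5)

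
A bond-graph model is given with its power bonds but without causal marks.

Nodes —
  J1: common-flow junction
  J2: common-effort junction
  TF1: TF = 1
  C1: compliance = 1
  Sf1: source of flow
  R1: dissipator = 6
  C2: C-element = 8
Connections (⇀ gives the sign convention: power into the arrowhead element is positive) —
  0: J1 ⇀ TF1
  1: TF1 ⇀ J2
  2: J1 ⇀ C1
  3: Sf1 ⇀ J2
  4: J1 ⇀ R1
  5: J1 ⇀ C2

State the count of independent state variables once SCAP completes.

2  (C1, C2 all integral)

bond 3 stroke→Sf1  (Sf1: flow source, stroke at near end)
bond 1 stroke→J2  (closing 0-jn rule on J2)
bond 0 stroke→TF1  (TF TF1: opposite of bond 1)
bond 2 stroke→J1  (J1: bond 0 brought flow, rest push out)
bond 4 stroke→J1  (J1: bond 0 brought flow, rest push out)
bond 5 stroke→J1  (J1: bond 0 brought flow, rest push out)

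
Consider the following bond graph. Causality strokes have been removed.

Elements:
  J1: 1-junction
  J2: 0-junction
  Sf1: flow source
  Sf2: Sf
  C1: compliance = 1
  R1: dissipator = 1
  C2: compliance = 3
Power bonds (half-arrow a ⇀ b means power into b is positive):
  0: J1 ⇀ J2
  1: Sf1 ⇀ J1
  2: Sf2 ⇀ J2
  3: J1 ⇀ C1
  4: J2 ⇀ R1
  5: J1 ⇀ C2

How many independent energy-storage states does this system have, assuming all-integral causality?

2  (C1, C2 all integral)

#1 →Sf1  (source Sf1 imposes f)
#2 →Sf2  (Sf2 (Sf) sets flow on bond)
#0 →J1  (common-f at J1 fixed by 1)
#3 →J1  (common-f at J1 fixed by 1)
#5 →J1  (J1 flow already set via bond 1)
#4 →J2  (J2: last free bond brings effort in)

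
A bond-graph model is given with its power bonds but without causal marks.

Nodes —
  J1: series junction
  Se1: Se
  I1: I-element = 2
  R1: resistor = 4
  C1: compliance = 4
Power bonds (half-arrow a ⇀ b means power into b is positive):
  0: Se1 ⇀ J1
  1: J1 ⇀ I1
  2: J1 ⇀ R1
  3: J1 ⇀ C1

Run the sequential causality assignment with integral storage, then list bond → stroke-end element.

β0 stroke→J1
β1 stroke→I1
β2 stroke→J1
β3 stroke→J1

β0 →J1  (source Se1 imposes e)
β1 →I1  (I1 integral (f out))
β2 →J1  (1-jn J1 has f-setter on 1)
β3 →J1  (1-jn J1 has f-setter on 1)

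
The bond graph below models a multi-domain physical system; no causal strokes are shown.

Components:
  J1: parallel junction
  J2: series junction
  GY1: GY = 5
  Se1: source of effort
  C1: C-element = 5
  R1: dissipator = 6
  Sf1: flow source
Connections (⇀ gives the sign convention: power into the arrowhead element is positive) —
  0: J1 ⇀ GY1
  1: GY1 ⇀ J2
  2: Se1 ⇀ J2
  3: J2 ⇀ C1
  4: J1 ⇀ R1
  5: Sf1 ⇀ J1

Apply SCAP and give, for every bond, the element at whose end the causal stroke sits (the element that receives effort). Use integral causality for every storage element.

β2 →J2  (source Se1 imposes e)
β5 →Sf1  (source Sf1 imposes f)
β3 →J2  (prefer integral on C1)
β1 →GY1  (J2 needs exactly one f-in)
β0 →GY1  (through GY1, causality inverts; strokes same side of GY1)
β4 →J1  (closing 0-jn rule on J1)

β0 stroke at GY1
β1 stroke at GY1
β2 stroke at J2
β3 stroke at J2
β4 stroke at J1
β5 stroke at Sf1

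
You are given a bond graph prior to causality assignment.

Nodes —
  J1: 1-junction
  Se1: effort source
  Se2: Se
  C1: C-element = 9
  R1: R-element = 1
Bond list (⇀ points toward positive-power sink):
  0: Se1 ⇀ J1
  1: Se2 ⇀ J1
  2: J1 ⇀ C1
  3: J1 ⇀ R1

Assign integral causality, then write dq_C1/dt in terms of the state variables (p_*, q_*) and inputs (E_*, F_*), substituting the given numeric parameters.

dq_C1/dt = E_Se1 + E_Se2 - q_C1/9

β0 →J1  (source Se1 imposes e)
β1 →J1  (Se2: effort source, stroke at far end)
β2 →J1  (C1: C, integral causality)
β3 →R1  (J1 needs exactly one f-in)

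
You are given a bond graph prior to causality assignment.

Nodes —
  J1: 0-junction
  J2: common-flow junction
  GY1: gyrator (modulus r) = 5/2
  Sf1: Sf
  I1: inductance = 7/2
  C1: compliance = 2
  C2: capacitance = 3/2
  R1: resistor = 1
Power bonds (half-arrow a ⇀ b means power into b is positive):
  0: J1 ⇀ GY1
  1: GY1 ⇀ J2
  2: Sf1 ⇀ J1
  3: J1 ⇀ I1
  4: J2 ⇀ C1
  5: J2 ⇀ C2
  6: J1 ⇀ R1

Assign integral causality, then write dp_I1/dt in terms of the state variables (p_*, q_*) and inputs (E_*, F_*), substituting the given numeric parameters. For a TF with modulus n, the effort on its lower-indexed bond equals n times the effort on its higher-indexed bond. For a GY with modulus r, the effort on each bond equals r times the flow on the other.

b2 |Sf1  (Sf1: flow source, stroke at near end)
b3 |I1  (I1 outputs flow p/I1)
b4 |J2  (prefer integral on C1)
b5 |J2  (C2 integral (e out))
b1 |GY1  (closing 1-jn rule on J2)
b0 |GY1  (GY1 both-in/both-out from 1)
b6 |J1  (closing 0-jn rule on J1)

dp_I1/dt = F_Sf1 - 2*p_I1/7 - q_C1/5 - 4*q_C2/15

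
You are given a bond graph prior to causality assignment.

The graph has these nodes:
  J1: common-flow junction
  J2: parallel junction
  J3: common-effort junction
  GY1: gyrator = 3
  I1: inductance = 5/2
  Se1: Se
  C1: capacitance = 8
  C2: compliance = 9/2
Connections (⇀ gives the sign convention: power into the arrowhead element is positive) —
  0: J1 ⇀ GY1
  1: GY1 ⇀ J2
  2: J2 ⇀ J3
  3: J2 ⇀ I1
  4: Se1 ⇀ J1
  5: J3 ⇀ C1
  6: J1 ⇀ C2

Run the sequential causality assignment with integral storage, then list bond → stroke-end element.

bond 4 stroke→J1  (Se1: effort source, stroke at far end)
bond 3 stroke→I1  (prefer integral on I1)
bond 5 stroke→J3  (C1 outputs effort q/C1)
bond 2 stroke→J2  (J3: bond 5 brought effort, rest push out)
bond 1 stroke→GY1  (common-e at J2 fixed by 2)
bond 0 stroke→GY1  (GY1 both-in/both-out from 1)
bond 6 stroke→J1  (1-jn J1 has f-setter on 0)

bond 0 stroke at GY1
bond 1 stroke at GY1
bond 2 stroke at J2
bond 3 stroke at I1
bond 4 stroke at J1
bond 5 stroke at J3
bond 6 stroke at J1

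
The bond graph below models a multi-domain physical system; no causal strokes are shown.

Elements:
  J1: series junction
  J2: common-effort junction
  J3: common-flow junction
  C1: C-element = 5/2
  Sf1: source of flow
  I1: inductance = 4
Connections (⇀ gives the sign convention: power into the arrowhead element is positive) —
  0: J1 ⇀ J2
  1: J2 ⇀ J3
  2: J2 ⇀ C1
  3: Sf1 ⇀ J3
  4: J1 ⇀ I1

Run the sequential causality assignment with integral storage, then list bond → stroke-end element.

#0 stroke at J1
#1 stroke at J3
#2 stroke at J2
#3 stroke at Sf1
#4 stroke at I1

#3 →Sf1  (source Sf1 imposes f)
#1 →J3  (1-jn J3 has f-setter on 3)
#2 →J2  (prefer integral on C1)
#0 →J1  (J2 effort already set via bond 2)
#4 →I1  (only one flow-in slot at J1)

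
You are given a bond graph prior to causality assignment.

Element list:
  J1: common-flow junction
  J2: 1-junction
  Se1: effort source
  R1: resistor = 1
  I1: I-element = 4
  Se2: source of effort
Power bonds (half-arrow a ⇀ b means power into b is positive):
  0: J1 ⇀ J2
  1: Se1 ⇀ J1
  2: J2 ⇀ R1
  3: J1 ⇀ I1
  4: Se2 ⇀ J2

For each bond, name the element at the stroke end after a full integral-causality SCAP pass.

β1 →J1  (Se1 fixes effort; stroke away)
β4 →J2  (source Se2 imposes e)
β3 →I1  (prefer integral on I1)
β0 →J1  (1-jn J1 has f-setter on 3)
β2 →J2  (J2: bond 0 brought flow, rest push out)

#0 →J1
#1 →J1
#2 →J2
#3 →I1
#4 →J2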